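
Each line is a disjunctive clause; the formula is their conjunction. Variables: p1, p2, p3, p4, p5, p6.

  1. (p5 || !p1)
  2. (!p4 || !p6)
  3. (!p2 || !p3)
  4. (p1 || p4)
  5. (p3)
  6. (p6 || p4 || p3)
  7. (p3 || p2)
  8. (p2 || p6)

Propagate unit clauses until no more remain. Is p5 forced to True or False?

True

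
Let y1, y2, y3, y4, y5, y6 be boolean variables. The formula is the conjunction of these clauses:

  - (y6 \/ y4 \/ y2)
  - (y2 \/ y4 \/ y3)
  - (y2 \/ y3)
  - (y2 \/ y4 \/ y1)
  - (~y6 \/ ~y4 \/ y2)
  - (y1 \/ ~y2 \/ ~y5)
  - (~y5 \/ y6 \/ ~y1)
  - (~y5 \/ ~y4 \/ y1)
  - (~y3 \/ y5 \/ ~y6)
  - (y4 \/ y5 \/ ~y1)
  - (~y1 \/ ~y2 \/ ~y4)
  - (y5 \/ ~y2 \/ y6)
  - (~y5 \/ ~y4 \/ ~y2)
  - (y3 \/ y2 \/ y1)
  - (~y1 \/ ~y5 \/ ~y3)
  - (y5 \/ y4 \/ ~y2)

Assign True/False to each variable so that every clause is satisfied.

Try y1 = True.
Try y2 = True.
  then y4 is forced to False.
  then y5 is forced to True.
  then y6 is forced to True.
  then y3 is forced to False.

y1=True, y2=True, y3=False, y4=False, y5=True, y6=True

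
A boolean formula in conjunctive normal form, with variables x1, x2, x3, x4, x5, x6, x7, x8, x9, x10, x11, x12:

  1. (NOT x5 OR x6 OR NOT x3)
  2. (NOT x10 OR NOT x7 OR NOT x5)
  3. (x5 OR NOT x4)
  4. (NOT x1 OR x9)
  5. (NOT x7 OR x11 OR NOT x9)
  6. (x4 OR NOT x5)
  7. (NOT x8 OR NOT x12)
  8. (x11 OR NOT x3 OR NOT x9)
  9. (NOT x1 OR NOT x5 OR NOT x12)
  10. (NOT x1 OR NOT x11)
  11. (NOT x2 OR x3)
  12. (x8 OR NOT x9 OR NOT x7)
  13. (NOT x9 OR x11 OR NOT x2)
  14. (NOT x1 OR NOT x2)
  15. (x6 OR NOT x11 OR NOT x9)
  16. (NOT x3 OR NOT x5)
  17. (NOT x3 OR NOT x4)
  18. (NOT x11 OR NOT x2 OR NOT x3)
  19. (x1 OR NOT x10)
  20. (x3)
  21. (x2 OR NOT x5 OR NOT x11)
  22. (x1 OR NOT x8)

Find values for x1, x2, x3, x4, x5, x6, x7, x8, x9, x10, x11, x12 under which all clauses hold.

Unit propagation: (x3) forces x3 = True.
(NOT x5) is a unit clause, so x5 = False.
(NOT x4) is a unit clause, so x4 = False.
x2 occurs only negated in the remaining clauses — set x2 = False.
x6 occurs only positively in the remaining clauses — set x6 = True.
Try x1 = False.
  then x10 is forced to False.
  then x8 is forced to False.
For the remaining variables, x7 = False, x9 = True, x11 = True, x12 = True works.

x1=F, x2=F, x3=T, x4=F, x5=F, x6=T, x7=F, x8=F, x9=T, x10=F, x11=T, x12=T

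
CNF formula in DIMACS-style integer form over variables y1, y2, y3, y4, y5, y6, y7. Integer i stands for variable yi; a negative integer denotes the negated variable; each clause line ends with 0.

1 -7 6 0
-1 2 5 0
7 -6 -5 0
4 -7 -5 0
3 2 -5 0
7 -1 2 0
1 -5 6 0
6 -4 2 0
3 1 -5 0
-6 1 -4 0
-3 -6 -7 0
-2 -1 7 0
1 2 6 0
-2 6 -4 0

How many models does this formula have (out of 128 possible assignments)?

Case analysis on y1 and y6:
  y1=1, y6=1: remaining (y2,y3,y4,y5,y7) ∈ {(1,0,0,0,1); (1,0,1,0,1); (1,0,1,1,1)} — 3.
  y1=1, y6=0: remaining (y2,y3,y4,y5,y7) ∈ {(1,0,0,0,1); (1,1,0,0,1)} — 2.
  y1=0, y6=1: y2 free; 3 ways for (y3,y4,y5,y7) × 2^1 = 6.
  y1=0, y6=0: remaining (y2,y3,y4,y5,y7) ∈ {(1,0,0,0,0); (1,1,0,0,0)} — 2.
Total: 3 + 2 + 6 + 2 = 13.

13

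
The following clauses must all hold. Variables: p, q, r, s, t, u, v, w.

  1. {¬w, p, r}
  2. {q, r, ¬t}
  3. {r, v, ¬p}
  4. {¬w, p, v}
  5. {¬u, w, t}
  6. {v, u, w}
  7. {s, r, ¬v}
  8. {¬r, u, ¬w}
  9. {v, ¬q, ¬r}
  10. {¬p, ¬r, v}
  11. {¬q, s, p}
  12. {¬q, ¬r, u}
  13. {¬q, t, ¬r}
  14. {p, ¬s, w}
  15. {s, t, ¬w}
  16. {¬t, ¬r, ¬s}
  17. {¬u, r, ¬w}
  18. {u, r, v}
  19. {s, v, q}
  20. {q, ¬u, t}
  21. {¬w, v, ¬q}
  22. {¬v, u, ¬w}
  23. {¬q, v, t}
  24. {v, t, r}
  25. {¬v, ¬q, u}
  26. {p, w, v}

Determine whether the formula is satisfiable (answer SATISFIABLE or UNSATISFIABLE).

SATISFIABLE

Set p = True and propagate.
The remaining clauses are satisfied by q = False, r = True, s = False, t = True, u = True, v = True, w = False.
Every clause has at least one true literal under this assignment.
So p=1, q=0, r=1, s=0, t=1, u=1, v=1, w=0 is a satisfying assignment.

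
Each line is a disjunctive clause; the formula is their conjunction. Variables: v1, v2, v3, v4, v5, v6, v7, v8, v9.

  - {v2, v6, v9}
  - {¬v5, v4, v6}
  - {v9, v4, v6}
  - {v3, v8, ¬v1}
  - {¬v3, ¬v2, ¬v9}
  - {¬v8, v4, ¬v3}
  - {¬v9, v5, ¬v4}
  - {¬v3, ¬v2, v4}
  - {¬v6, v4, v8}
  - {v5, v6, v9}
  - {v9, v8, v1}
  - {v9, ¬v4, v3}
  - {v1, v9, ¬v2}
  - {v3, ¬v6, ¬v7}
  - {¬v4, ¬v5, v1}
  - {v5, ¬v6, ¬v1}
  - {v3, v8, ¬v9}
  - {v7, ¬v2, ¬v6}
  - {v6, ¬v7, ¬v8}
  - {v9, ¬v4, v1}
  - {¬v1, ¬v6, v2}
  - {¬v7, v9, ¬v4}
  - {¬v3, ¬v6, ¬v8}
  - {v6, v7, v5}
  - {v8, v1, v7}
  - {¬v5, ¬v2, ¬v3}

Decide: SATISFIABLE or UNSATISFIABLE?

SATISFIABLE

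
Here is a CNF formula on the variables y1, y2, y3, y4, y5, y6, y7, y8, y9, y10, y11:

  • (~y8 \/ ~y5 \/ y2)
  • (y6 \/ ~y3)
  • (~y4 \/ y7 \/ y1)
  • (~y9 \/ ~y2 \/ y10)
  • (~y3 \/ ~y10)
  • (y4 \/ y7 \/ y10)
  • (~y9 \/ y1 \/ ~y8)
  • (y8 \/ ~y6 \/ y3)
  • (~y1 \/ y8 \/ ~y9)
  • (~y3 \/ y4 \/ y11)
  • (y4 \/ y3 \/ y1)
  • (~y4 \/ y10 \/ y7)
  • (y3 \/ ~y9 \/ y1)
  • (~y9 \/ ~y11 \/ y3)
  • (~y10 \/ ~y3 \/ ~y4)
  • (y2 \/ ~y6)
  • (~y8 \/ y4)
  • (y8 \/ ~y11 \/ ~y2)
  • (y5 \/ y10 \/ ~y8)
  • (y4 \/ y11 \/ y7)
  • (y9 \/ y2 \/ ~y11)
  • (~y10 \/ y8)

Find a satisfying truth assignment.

y1=True, y2=True, y3=False, y4=True, y5=False, y6=True, y7=False, y8=True, y9=False, y10=True, y11=False

Try y1 = True.
The remaining clauses are satisfied by y2 = True, y3 = False, y4 = True, y5 = False, y6 = True, y7 = False, y8 = True, y9 = False, y10 = True, y11 = False.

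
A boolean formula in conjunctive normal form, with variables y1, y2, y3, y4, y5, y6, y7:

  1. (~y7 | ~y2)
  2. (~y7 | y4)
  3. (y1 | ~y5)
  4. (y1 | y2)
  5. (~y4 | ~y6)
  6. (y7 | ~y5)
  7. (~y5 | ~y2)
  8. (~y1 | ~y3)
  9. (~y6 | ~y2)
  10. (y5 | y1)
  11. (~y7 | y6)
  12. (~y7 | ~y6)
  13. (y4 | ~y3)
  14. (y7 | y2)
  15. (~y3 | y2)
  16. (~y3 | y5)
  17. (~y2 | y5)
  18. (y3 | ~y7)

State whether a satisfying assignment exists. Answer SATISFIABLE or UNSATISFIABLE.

y2 = True:
  propagation gives y7=False, y5=False; an empty clause results — contradiction.
y2 = False:
  propagation gives y1=True, y3=False, y7=True; an empty clause results — contradiction.
Every branch closes, so no satisfying assignment exists.

UNSATISFIABLE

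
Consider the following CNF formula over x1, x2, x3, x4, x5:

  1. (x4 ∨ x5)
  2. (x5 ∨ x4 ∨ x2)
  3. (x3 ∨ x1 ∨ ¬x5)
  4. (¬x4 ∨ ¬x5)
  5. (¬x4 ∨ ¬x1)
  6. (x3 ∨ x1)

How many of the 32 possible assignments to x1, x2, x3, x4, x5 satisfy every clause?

8

Split on x4, then x5.
  x4=1, x5=1: a clause becomes empty — 0.
  x4=1, x5=0: remaining (x1,x2,x3) ∈ {(0,0,1); (0,1,1)} — 2.
  x4=0, x5=1: x2 free; 3 ways for (x1,x3) × 2^1 = 6.
  x4=0, x5=0: a clause becomes empty — 0.
Total: 0 + 2 + 6 + 0 = 8.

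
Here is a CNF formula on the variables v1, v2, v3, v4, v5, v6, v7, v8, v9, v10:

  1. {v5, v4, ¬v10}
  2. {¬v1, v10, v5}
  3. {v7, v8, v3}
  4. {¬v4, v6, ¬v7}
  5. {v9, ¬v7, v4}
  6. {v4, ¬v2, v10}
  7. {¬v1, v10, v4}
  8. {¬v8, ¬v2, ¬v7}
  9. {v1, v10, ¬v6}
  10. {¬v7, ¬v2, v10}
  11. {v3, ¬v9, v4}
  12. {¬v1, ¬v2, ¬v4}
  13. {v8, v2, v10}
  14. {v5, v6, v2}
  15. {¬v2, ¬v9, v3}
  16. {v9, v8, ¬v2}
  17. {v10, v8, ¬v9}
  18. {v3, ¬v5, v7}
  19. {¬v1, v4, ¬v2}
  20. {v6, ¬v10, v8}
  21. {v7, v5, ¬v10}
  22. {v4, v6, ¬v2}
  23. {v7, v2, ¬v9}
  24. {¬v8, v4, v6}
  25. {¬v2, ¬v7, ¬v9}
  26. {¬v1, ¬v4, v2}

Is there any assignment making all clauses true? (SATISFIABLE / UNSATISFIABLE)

SATISFIABLE

Pure literal: v3 appears only positively; assign v3 = True.
Branch on v1: take v1 = False.
Set v2 = False and propagate.
For the remaining variables, v4 = False, v5 = True, v6 = True, v7 = False, v8 = True, v9 = False, v10 = True works.
So v1=False, v2=False, v3=True, v4=False, v5=True, v6=True, v7=False, v8=True, v9=False, v10=True is a satisfying assignment.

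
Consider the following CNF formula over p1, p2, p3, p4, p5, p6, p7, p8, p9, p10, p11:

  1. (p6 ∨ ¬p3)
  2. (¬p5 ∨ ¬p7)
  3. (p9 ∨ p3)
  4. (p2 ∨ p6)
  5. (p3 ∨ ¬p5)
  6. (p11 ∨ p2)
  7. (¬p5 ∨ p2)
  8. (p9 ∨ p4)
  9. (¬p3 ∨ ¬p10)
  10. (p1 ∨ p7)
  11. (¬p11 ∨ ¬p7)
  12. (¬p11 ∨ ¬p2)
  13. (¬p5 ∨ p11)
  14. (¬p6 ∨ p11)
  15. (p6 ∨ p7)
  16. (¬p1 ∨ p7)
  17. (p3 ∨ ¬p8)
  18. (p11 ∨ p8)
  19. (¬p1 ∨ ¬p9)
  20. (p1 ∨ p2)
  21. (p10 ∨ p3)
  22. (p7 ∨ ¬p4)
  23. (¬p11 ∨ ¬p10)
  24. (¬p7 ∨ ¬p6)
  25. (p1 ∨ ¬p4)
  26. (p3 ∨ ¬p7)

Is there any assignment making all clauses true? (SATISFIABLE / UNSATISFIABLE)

UNSATISFIABLE

p7 = True:
  propagation gives p5=False, p11=False, p2=True, p6=False; an empty clause results — contradiction.
p7 = False:
  propagation gives p1=True; an empty clause results — contradiction.
Every branch closes, so no satisfying assignment exists.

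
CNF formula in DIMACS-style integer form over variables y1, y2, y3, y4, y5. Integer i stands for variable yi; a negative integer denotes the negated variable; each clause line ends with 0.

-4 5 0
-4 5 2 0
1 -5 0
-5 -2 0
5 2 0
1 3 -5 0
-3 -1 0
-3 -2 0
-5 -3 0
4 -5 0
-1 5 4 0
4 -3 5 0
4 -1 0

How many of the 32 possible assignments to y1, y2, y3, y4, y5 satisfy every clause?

Satisfying assignments:
  y1=0 y2=1 y3=0 y4=0 y5=0
  y1=1 y2=0 y3=0 y4=1 y5=1
That's 2 in total.

2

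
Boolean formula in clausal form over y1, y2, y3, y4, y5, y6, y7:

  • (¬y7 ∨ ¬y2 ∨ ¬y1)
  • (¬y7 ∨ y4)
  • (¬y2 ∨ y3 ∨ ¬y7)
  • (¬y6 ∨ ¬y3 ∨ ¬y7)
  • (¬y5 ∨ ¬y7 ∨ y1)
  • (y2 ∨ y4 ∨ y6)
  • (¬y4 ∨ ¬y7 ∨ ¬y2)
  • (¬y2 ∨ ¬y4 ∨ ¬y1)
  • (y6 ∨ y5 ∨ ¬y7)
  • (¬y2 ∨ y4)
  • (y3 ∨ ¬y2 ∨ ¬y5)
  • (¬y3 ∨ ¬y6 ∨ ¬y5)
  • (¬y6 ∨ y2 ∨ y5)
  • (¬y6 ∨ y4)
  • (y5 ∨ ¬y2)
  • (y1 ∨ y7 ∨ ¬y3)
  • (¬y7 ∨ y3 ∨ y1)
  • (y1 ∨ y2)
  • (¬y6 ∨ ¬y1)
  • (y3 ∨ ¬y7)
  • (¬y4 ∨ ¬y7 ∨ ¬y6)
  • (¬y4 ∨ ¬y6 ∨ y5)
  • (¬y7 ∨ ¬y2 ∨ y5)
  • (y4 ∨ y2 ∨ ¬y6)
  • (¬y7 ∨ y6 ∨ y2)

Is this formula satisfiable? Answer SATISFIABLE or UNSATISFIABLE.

SATISFIABLE

Try y1 = True.
  then y6 is forced to False.
Try y2 = False.
  then y4 is forced to True.
  then y7 is forced to False.
y3, y5 are now unconstrained; take y3 = False, y5 = False.
So y1=T, y2=F, y3=F, y4=T, y5=F, y6=F, y7=F is a satisfying assignment.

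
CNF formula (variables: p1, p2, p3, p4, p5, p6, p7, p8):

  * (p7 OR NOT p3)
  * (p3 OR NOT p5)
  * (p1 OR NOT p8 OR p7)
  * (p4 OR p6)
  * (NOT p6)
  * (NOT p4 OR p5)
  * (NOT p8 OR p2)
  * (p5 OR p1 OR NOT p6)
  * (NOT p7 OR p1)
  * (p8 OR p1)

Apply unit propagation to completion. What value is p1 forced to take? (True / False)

(NOT p6) stands alone — p6 = False.
From (p4 OR p6) and p6 = False: p4 = True.
(NOT p4 OR p5) with p4 = True leaves only p5, so p5 = True.
From (p3 OR NOT p5) and p5 = True: p3 = True.
From (NOT p3 OR p7) and p3 = True: p7 = True.
(p1 OR NOT p7): since p7 = True, the clause reduces to (p1). p1 = True.

True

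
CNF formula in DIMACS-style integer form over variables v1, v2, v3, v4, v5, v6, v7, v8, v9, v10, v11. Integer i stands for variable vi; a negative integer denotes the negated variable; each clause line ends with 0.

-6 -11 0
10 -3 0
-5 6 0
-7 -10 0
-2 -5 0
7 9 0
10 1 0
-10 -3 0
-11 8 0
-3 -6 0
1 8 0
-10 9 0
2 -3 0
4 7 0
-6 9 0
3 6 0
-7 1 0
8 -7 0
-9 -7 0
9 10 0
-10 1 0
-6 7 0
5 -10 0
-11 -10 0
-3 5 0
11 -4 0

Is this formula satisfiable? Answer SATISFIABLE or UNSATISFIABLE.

v10 = True:
  propagation gives v7=False, v9=True, v3=False, v4=True; an empty clause results — contradiction.
v10 = False:
  propagation gives v3=False, v1=True, v6=True, v11=False; an empty clause results — contradiction.
Every branch closes, so no satisfying assignment exists.

UNSATISFIABLE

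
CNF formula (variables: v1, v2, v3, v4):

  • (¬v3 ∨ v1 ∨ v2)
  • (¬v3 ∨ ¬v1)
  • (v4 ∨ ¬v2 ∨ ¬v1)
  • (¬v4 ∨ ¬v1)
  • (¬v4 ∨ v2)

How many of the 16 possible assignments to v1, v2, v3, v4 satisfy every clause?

The models are:
  v1=0 v2=0 v3=0 v4=0
  v1=0 v2=1 v3=0 v4=0
  v1=0 v2=1 v3=0 v4=1
  v1=0 v2=1 v3=1 v4=0
  v1=0 v2=1 v3=1 v4=1
  v1=1 v2=0 v3=0 v4=0
That's 6 in total.

6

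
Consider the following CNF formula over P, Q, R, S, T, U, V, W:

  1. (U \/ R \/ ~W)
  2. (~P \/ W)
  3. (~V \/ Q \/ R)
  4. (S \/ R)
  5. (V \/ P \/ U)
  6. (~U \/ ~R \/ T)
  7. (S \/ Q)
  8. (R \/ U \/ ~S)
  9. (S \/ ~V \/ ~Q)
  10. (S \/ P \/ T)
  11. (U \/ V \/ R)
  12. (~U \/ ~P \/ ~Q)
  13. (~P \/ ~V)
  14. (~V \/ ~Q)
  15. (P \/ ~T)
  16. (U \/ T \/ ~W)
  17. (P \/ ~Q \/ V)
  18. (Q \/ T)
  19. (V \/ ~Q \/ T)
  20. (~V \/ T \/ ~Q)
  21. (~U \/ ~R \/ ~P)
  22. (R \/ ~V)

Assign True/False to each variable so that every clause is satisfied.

P=True, Q=False, R=False, S=True, T=True, U=True, V=False, W=True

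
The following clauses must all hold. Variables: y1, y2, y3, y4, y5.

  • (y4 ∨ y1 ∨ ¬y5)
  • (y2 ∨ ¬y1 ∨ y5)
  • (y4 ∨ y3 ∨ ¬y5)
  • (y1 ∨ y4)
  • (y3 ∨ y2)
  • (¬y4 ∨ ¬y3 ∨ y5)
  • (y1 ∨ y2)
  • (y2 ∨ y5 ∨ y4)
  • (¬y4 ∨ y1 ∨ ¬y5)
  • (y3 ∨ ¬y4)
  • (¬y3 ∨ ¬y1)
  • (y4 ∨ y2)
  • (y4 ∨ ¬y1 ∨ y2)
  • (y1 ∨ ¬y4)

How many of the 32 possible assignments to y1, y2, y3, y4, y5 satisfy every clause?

The models are:
  y1=T y2=T y3=F y4=F y5=F
Count: 1.

1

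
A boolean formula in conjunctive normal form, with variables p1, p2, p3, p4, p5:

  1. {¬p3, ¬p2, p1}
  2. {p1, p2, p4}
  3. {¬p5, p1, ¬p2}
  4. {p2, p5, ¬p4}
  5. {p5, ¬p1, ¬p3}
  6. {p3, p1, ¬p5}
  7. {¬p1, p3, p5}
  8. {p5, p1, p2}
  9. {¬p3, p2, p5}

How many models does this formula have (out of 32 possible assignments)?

Split on p1, then p5.
  p1=1, p5=1: p2, p3, p4 free → 2^3 = 8.
  p1=1, p5=0: a clause becomes empty — 0.
  p1=0, p5=1: remaining (p2,p3,p4) ∈ {(0,1,1)} — 1.
  p1=0, p5=0: remaining (p2,p3,p4) ∈ {(1,0,0); (1,0,1)} — 2.
Total: 8 + 0 + 1 + 2 = 11.

11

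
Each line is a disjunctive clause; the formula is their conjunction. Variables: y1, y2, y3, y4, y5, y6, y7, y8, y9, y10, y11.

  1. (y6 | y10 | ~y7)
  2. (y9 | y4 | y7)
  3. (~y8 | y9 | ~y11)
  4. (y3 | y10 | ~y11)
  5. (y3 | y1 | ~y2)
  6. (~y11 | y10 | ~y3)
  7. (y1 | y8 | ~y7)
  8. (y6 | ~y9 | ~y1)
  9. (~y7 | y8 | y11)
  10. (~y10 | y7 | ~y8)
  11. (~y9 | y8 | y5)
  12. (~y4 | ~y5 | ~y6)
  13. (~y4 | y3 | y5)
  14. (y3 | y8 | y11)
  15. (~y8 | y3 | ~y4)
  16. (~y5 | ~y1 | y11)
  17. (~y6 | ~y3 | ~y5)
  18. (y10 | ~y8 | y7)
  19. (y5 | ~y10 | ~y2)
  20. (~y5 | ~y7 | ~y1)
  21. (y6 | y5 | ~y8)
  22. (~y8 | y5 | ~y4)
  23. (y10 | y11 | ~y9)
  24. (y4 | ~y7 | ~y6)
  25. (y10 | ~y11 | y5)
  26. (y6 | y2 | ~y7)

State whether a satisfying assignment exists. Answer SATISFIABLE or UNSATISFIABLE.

Set y1 = False and propagate.
Try y2 = False.
Branch on y3: take y3 = False.
The remaining clauses are satisfied by y4 = False, y5 = True, y6 = True, y7 = False, y8 = False, y9 = True, y10 = True, y11 = True.
So y1=F, y2=F, y3=F, y4=F, y5=T, y6=T, y7=F, y8=F, y9=T, y10=T, y11=T is a satisfying assignment.

SATISFIABLE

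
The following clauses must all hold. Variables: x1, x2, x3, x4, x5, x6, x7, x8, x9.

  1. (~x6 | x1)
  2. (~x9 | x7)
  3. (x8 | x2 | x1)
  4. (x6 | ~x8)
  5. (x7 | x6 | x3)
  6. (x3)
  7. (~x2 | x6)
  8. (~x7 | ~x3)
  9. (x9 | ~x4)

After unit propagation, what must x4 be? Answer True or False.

(x3) is a unit clause: x3 = True.
(~x3 | ~x7): since x3 = True, the clause reduces to (~x7). x7 = False.
From (~x9 | x7) and x7 = False: x9 = False.
From (~x4 | x9) and x9 = False: x4 = False.

False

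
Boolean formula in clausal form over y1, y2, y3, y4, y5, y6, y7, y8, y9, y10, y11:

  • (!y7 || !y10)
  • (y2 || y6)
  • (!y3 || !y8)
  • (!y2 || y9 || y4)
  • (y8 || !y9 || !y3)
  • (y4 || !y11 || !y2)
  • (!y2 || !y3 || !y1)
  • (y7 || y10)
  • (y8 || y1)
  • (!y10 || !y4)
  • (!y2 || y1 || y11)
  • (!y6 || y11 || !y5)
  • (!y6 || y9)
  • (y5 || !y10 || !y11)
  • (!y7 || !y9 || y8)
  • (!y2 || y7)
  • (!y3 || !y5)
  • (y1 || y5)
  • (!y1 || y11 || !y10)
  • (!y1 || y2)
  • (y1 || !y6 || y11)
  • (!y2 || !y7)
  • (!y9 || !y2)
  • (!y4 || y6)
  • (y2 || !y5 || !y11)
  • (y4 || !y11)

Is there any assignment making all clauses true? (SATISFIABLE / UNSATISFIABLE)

y2 = True:
  propagation gives y7=True; an empty clause results — contradiction.
y2 = False:
  propagation gives y6=True, y9=True, y1=False, y8=True; an empty clause results — contradiction.
Every branch closes, so no satisfying assignment exists.

UNSATISFIABLE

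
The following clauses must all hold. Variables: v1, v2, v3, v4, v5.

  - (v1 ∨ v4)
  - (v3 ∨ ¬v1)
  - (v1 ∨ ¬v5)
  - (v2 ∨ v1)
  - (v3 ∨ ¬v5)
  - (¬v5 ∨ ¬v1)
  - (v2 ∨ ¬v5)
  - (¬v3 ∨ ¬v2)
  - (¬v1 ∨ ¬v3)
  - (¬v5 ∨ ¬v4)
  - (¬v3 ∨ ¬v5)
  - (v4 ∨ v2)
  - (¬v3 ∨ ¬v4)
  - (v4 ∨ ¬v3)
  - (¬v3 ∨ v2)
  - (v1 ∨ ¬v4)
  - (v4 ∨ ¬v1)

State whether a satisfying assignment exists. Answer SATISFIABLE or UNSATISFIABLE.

UNSATISFIABLE

v1 = True:
  propagation gives v3=True; an empty clause results — contradiction.
v1 = False:
  propagation gives v4=True; an empty clause results — contradiction.
Every branch closes, so no satisfying assignment exists.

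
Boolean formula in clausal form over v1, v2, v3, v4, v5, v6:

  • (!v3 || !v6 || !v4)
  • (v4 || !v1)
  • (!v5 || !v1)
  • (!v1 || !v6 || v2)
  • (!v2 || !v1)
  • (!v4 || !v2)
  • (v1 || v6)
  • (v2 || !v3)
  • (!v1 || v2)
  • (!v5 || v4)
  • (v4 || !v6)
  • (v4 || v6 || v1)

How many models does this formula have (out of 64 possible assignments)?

2

The models are:
  v1=F v2=F v3=F v4=T v5=F v6=T
  v1=F v2=F v3=F v4=T v5=T v6=T
That's 2 in total.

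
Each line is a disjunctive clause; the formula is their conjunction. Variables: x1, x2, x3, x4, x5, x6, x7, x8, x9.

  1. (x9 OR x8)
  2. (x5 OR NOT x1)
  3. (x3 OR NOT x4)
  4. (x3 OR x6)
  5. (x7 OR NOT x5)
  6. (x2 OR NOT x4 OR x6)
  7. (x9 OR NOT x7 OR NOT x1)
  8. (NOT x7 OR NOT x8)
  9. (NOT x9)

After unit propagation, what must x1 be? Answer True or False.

(NOT x9) is a unit clause: x9 = False.
In (x8 OR x9), x9 is now false; x8 must hold, so x8 = True.
In (NOT x7 OR NOT x8), NOT x8 is now false; NOT x7 must hold, so x7 = False.
(x7 OR NOT x5): since x7 = False, the clause reduces to (NOT x5). x5 = False.
(x5 OR NOT x1): since x5 = False, the clause reduces to (NOT x1). x1 = False.

False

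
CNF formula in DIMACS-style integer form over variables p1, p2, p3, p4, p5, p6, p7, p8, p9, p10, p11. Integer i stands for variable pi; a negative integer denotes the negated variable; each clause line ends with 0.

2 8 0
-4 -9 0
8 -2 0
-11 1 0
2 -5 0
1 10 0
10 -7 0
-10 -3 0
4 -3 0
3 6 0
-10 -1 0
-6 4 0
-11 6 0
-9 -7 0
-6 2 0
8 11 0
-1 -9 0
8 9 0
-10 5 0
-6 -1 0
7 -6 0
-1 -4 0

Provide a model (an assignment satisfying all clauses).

p1=F  p2=T  p3=F  p4=T  p5=T  p6=T  p7=T  p8=T  p9=F  p10=T  p11=F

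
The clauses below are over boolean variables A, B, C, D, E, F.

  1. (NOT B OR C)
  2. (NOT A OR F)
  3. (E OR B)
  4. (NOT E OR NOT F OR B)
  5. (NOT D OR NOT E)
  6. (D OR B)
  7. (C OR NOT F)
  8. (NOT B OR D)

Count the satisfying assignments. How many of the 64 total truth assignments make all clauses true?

3

The models are:
  A=0 B=1 C=1 D=1 E=0 F=0
  A=0 B=1 C=1 D=1 E=0 F=1
  A=1 B=1 C=1 D=1 E=0 F=1
Count: 3.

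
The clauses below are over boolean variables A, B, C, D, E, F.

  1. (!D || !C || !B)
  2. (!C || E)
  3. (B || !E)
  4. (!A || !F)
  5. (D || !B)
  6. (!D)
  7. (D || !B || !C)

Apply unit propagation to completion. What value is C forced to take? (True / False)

False

Unit clause (!D) sets D = False.
(D || !B) with D = False leaves only !B, so B = False.
From (!E || B) and B = False: E = False.
From (!C || E) and E = False: C = False.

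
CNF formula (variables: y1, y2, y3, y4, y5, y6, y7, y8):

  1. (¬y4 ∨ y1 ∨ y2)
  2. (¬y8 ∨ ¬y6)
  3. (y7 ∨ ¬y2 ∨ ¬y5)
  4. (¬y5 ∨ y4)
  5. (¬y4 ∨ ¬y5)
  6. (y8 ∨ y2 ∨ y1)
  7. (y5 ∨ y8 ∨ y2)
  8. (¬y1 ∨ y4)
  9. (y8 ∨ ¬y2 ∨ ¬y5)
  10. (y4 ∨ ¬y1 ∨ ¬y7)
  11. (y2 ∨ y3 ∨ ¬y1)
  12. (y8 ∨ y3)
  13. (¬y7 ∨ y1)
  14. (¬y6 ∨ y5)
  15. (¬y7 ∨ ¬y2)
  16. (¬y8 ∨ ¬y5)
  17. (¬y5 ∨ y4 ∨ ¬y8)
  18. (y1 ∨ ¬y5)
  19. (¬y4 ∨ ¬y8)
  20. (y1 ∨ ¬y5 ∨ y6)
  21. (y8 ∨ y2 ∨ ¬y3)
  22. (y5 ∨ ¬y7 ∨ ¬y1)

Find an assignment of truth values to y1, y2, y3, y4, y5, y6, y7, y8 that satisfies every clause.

y1=T, y2=T, y3=T, y4=T, y5=F, y6=F, y7=F, y8=F

Check each clause:
  1. (y2 ∨ ¬y4 ∨ y1) — y1 is true.
  2. (¬y8 ∨ ¬y6) — ¬y8 is true.
  3. (y7 ∨ ¬y5 ∨ ¬y2) — ¬y5 is true.
  4. (¬y5 ∨ y4) — ¬y5 is true.
  5. (¬y5 ∨ ¬y4) — ¬y5 is true.
  6. (y2 ∨ y1 ∨ y8) — y1 is true.
  7. (y5 ∨ y8 ∨ y2) — y2 is true.
  8. (¬y1 ∨ y4) — y4 is true.
  9. (¬y2 ∨ ¬y5 ∨ y8) — ¬y5 is true.
  10. (¬y1 ∨ ¬y7 ∨ y4) — ¬y7 is true.
  11. (y3 ∨ ¬y1 ∨ y2) — y2 is true.
  12. (y3 ∨ y8) — y3 is true.
  13. (y1 ∨ ¬y7) — y1 is true.
  14. (¬y6 ∨ y5) — ¬y6 is true.
  15. (¬y2 ∨ ¬y7) — ¬y7 is true.
  16. (¬y8 ∨ ¬y5) — ¬y8 is true.
  17. (y4 ∨ ¬y8 ∨ ¬y5) — ¬y8 is true.
  18. (¬y5 ∨ y1) — y1 is true.
  19. (¬y8 ∨ ¬y4) — ¬y8 is true.
  20. (y1 ∨ ¬y5 ∨ y6) — y1 is true.
  21. (¬y3 ∨ y2 ∨ y8) — y2 is true.
  22. (y5 ∨ ¬y1 ∨ ¬y7) — ¬y7 is true.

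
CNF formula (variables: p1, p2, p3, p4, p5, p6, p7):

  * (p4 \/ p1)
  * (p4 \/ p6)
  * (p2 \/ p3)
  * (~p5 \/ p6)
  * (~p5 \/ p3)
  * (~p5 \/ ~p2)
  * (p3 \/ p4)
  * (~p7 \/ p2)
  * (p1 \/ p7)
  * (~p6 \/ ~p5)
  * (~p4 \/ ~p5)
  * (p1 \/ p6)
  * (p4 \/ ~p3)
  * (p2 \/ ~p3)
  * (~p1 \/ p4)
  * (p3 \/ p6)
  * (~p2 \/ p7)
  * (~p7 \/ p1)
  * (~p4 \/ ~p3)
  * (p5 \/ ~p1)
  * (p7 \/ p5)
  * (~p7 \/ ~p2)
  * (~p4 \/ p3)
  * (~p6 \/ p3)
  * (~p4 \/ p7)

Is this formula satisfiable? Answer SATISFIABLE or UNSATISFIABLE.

UNSATISFIABLE

p3 = True:
  propagation gives p4=True; an empty clause results — contradiction.
p3 = False:
  propagation gives p2=True, p5=False, p4=True; an empty clause results — contradiction.
Every branch closes, so no satisfying assignment exists.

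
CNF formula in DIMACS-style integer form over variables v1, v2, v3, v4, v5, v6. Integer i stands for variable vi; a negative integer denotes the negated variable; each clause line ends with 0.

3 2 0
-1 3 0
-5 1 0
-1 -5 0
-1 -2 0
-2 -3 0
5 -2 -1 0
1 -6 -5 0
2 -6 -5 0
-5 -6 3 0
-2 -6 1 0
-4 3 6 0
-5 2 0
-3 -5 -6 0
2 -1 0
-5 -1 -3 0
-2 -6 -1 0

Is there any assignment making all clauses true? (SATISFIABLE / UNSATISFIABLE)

v4 occurs only negated in the remaining clauses — set v4 = False.
Try v1 = False.
  then v5 is forced to False.
Try v2 = False.
  then v3 is forced to True.
v6 is now unconstrained; take v6 = False.
So v1 = 0  v2 = 0  v3 = 1  v4 = 0  v5 = 0  v6 = 0 is a satisfying assignment.

SATISFIABLE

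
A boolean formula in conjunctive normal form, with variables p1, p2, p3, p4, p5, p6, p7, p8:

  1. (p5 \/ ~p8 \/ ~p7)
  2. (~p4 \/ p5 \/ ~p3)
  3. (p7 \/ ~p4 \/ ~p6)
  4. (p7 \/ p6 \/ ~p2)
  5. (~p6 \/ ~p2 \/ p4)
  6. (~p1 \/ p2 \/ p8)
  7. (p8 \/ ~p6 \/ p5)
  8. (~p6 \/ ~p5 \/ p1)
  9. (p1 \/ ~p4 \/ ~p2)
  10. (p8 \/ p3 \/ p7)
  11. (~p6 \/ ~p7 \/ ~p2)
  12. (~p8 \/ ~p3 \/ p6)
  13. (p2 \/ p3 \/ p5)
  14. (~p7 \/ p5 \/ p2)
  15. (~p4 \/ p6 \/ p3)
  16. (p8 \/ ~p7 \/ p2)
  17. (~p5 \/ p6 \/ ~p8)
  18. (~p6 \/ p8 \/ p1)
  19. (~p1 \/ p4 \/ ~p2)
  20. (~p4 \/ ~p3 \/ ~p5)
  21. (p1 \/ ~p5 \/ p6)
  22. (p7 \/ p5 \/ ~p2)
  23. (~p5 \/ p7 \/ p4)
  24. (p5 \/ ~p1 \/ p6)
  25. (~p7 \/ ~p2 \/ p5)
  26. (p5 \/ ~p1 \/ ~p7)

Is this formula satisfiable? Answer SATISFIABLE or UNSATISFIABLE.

SATISFIABLE

Try p1 = False.
Branch on p2: take p2 = False.
Branch on p3: take p3 = True.
For the remaining variables, p4 = False, p5 = False, p6 = True, p7 = False, p8 = True works.
So p1=F, p2=F, p3=T, p4=F, p5=F, p6=T, p7=F, p8=T is a satisfying assignment.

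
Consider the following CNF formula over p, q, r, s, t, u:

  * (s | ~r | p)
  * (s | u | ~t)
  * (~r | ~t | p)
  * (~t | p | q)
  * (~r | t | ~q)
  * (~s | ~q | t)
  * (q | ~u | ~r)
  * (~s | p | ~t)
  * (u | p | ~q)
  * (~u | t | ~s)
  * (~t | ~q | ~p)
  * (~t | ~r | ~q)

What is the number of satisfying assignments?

17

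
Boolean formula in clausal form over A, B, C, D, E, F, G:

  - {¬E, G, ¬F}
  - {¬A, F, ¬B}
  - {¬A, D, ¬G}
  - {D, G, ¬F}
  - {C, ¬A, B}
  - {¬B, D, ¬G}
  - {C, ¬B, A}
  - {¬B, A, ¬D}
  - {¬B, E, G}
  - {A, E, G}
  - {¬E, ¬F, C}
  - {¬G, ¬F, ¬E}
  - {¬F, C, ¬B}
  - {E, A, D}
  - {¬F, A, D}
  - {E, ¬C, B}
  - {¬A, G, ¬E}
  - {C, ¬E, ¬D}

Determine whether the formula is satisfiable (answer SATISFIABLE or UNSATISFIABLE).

Try A = False.
For the remaining variables, B = False, C = True, D = False, E = True, F = False, G = True works.
So A=False, B=False, C=True, D=False, E=True, F=False, G=True is a satisfying assignment.

SATISFIABLE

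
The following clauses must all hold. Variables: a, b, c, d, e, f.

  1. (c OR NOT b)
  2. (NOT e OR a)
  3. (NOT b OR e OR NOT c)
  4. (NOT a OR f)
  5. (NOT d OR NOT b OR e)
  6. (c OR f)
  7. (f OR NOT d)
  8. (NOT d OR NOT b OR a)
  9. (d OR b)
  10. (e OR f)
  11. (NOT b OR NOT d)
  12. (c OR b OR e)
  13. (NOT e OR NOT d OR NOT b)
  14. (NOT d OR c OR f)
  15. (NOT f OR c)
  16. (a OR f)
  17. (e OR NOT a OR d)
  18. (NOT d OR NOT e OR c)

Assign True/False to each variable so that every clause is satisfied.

Branch on a: take a = True.
  then f is forced to True.
  then c is forced to True.
For the remaining variables, b = False, d = True, e = False works.

a = T, b = F, c = T, d = T, e = F, f = T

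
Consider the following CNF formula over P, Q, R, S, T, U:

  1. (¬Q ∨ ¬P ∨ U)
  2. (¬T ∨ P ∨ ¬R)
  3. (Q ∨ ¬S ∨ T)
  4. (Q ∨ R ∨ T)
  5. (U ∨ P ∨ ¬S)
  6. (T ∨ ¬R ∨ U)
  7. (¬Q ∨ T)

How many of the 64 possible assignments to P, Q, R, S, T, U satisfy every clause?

Split on T, then Q.
  T=T, Q=T: 7 of the 16 assignments to (P,R,S,U) work.
  T=T, Q=F: 11 of the 16 assignments to (P,R,S,U) work.
  T=F, Q=T: a clause becomes empty — 0.
  T=F, Q=F: remaining (P,R,S,U) ∈ {(F,T,F,T); (T,T,F,T)} — 2.
Total: 7 + 11 + 0 + 2 = 20.

20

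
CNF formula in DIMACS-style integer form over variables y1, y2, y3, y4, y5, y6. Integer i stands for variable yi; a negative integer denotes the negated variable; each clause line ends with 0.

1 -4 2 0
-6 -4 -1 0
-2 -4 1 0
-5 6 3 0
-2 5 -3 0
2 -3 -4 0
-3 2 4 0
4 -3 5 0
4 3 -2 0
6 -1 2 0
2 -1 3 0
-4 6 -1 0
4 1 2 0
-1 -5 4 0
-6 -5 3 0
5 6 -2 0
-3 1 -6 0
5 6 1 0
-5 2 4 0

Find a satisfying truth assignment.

y1=0, y2=1, y3=1, y4=0, y5=1, y6=0

Check each clause:
  1. (y1 || y2 || !y4) — y2 is true.
  2. (!y4 || !y1 || !y6) — !y6 is true.
  3. (!y2 || !y4 || y1) — !y4 is true.
  4. (y3 || !y5 || y6) — y3 is true.
  5. (!y3 || y5 || !y2) — y5 is true.
  6. (!y3 || y2 || !y4) — y2 is true.
  7. (!y3 || y4 || y2) — y2 is true.
  8. (y4 || !y3 || y5) — y5 is true.
  9. (y3 || !y2 || y4) — y3 is true.
  10. (!y1 || y6 || y2) — y2 is true.
  11. (!y1 || y3 || y2) — y2 is true.
  12. (y6 || !y1 || !y4) — !y4 is true.
  13. (y4 || y1 || y2) — y2 is true.
  14. (!y1 || !y5 || y4) — !y1 is true.
  15. (!y6 || !y5 || y3) — !y6 is true.
  16. (y5 || y6 || !y2) — y5 is true.
  17. (!y3 || y1 || !y6) — !y6 is true.
  18. (y5 || y1 || y6) — y5 is true.
  19. (y4 || !y5 || y2) — y2 is true.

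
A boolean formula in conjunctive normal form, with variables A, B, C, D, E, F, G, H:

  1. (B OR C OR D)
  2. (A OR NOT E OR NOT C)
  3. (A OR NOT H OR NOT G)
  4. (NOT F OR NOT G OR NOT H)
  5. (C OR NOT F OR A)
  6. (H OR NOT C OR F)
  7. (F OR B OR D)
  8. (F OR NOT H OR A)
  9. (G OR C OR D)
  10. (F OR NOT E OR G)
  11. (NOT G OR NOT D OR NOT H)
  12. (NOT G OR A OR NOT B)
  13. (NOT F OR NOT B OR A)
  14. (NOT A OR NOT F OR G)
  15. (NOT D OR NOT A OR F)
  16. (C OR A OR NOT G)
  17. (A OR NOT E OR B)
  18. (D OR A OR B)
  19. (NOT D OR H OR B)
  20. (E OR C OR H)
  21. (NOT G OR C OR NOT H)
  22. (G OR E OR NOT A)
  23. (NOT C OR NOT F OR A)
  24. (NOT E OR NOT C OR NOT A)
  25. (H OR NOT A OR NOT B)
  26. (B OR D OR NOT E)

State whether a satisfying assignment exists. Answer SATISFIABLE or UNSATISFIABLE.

SATISFIABLE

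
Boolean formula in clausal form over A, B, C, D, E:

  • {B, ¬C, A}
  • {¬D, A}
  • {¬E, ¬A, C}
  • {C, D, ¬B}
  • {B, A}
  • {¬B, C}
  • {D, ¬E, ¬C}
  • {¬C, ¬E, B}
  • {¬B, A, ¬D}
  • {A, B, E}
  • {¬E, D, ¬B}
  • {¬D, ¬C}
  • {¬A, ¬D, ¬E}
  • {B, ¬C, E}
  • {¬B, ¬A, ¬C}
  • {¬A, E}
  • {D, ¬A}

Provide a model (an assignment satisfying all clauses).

A=False  B=True  C=True  D=False  E=False

Try A = False.
  then D is forced to False.
  then B is forced to True.
  then C is forced to True.
  then E is forced to False.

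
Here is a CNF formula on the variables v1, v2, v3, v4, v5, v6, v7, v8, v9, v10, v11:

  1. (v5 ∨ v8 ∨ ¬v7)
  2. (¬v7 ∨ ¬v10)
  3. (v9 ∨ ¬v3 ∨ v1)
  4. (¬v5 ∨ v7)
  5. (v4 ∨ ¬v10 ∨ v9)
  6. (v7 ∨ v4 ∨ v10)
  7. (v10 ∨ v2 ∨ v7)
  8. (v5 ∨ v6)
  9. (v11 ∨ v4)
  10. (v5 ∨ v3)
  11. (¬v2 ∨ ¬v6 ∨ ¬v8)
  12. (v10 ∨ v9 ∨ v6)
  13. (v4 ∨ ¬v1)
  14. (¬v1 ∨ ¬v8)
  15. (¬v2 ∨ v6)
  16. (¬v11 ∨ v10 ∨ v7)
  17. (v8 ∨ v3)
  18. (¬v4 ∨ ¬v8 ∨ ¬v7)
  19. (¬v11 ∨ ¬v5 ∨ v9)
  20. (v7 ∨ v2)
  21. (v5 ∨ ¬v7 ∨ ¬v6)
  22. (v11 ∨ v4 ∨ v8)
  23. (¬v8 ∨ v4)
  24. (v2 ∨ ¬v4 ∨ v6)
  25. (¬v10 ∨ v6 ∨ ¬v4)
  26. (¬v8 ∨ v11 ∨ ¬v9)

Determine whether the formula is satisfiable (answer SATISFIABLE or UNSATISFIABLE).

SATISFIABLE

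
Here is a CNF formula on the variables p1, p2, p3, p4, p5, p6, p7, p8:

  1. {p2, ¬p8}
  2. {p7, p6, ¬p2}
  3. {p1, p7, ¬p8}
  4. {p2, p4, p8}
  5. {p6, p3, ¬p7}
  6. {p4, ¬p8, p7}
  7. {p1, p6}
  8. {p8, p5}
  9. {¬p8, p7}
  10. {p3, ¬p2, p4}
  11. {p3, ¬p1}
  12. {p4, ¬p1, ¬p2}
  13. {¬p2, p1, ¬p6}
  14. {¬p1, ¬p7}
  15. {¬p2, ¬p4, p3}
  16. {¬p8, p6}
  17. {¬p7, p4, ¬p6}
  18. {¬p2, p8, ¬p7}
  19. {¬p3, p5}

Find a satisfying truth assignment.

p1=T, p2=T, p3=T, p4=T, p5=T, p6=T, p7=F, p8=F

Check each clause:
  1. {¬p8, p2} — ¬p8 is true.
  2. {p7, ¬p2, p6} — p6 is true.
  3. {p1, ¬p8, p7} — ¬p8 is true.
  4. {p4, p8, p2} — p2 is true.
  5. {¬p7, p3, p6} — ¬p7 is true.
  6. {¬p8, p7, p4} — ¬p8 is true.
  7. {p6, p1} — p1 is true.
  8. {p8, p5} — p5 is true.
  9. {¬p8, p7} — ¬p8 is true.
  10. {p3, p4, ¬p2} — p3 is true.
  11. {¬p1, p3} — p3 is true.
  12. {¬p2, p4, ¬p1} — p4 is true.
  13. {p1, ¬p2, ¬p6} — p1 is true.
  14. {¬p1, ¬p7} — ¬p7 is true.
  15. {¬p4, ¬p2, p3} — p3 is true.
  16. {¬p8, p6} — ¬p8 is true.
  17. {¬p6, ¬p7, p4} — ¬p7 is true.
  18. {¬p2, p8, ¬p7} — ¬p7 is true.
  19. {¬p3, p5} — p5 is true.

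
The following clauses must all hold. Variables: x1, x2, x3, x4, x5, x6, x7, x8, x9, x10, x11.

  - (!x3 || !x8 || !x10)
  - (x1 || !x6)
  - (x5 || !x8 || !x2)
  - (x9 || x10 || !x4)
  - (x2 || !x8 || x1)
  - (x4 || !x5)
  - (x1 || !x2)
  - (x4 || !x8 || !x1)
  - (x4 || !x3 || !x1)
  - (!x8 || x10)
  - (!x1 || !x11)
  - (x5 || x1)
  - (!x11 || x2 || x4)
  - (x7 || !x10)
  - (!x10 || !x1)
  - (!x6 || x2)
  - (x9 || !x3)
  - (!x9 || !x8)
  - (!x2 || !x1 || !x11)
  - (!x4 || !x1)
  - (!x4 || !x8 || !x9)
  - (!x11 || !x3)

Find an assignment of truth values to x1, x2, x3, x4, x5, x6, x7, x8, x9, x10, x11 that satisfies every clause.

Pure literal: x3 appears only negated; assign x3 = False.
x6 occurs only negated in the remaining clauses — set x6 = False.
Try x1 = False.
  then x2 is forced to False.
  then x8 is forced to False.
  then x5 is forced to True.
  then x4 is forced to True.
Set x7 = True and propagate.
Set x9 = False and propagate.
  then x10 is forced to True.
x11 is now unconstrained; take x11 = False.

x1=F, x2=F, x3=F, x4=T, x5=T, x6=F, x7=T, x8=F, x9=F, x10=T, x11=F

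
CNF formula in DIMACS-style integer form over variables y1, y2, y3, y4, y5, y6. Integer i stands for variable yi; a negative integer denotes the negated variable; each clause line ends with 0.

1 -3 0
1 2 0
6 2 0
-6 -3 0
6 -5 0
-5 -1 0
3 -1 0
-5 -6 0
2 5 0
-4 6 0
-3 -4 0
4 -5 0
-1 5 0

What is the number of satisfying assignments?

3

The models are:
  y1=0 y2=1 y3=0 y4=0 y5=0 y6=0
  y1=0 y2=1 y3=0 y4=0 y5=0 y6=1
  y1=0 y2=1 y3=0 y4=1 y5=0 y6=1
Count: 3.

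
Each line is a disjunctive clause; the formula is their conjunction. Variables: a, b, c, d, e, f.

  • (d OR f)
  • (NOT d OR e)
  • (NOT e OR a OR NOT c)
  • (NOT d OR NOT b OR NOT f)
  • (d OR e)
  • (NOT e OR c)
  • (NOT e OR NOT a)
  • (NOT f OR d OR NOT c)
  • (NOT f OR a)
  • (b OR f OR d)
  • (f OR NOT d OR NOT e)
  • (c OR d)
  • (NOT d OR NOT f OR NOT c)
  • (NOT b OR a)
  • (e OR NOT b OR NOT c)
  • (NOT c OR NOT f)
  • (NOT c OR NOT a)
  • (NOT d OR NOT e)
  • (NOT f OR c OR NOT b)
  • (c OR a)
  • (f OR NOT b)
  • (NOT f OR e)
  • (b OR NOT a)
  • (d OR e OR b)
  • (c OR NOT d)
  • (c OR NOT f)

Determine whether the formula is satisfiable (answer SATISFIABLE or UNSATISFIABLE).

c = True:
  propagation gives f=False, d=True, e=True; an empty clause results — contradiction.
c = False:
  propagation gives e=False, d=False; an empty clause results — contradiction.
Every branch closes, so no satisfying assignment exists.

UNSATISFIABLE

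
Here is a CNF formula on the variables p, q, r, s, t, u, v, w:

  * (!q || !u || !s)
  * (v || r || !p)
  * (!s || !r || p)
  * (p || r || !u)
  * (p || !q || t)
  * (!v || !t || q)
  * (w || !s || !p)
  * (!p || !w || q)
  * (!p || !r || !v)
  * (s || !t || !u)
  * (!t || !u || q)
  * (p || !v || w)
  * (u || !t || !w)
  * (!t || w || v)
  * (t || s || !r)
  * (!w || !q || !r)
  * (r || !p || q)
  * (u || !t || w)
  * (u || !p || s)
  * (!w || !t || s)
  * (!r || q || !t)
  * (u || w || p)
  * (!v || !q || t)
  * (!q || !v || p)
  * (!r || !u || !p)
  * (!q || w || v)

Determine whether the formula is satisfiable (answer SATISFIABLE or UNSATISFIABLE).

SATISFIABLE

Branch on p: take p = False.
Try q = False.
Branch on r: take r = False.
  then u is forced to False.
  then w is forced to True.
  then t is forced to False.
s, v are now unconstrained; take s = False, v = True.
Every clause has at least one true literal under this assignment.
So p=F  q=F  r=F  s=F  t=F  u=F  v=T  w=T is a satisfying assignment.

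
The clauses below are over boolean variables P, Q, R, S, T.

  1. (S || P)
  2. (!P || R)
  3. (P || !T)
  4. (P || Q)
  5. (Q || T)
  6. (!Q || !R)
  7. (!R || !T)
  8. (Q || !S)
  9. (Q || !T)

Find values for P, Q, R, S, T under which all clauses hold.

Try P = False.
  then S is forced to True.
  then T is forced to False.
  then Q is forced to True.
  then R is forced to False.

P = False, Q = True, R = False, S = True, T = False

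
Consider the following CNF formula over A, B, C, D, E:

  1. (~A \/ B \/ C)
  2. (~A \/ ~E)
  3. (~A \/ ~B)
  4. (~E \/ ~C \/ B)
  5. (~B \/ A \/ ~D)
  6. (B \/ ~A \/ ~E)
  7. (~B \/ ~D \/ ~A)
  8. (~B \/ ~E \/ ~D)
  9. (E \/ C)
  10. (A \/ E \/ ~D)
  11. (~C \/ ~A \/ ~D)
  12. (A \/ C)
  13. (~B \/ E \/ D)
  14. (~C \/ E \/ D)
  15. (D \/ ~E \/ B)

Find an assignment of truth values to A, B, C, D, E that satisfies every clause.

Branch on A: take A = False.
  then C is forced to True.
Try B = True.
  then D is forced to False.
  then E is forced to True.
Every clause has at least one true literal under this assignment.

A=0  B=1  C=1  D=0  E=1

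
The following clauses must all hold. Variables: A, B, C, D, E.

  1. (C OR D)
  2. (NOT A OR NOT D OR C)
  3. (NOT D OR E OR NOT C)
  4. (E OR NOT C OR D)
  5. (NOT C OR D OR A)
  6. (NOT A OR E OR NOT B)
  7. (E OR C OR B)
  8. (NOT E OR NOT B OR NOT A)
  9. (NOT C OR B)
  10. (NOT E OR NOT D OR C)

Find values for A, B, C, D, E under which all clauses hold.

Branch on A: take A = False.
The remaining clauses are satisfied by B = True, C = False, D = True, E = False.
Every clause has at least one true literal under this assignment.

A = F, B = T, C = F, D = T, E = F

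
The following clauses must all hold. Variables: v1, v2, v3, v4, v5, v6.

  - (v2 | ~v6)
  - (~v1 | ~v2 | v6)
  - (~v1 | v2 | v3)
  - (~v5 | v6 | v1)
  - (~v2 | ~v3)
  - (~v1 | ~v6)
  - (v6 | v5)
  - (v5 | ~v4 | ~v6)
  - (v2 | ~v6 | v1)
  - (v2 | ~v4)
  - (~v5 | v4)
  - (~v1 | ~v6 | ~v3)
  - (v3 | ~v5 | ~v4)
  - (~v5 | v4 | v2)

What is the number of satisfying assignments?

Satisfying assignments:
  v1=F v2=T v3=F v4=F v5=F v6=T
Count: 1.

1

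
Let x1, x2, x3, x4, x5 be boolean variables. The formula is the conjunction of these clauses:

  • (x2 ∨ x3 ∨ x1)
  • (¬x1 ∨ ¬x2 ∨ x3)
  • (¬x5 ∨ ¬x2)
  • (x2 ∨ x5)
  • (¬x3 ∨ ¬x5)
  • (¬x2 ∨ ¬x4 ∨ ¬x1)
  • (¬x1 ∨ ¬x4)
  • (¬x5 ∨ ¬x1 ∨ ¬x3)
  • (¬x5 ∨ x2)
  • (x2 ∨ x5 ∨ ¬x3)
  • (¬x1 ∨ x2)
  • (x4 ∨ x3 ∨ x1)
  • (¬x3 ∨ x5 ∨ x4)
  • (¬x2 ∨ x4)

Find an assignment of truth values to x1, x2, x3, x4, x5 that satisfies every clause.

x1=F, x2=T, x3=F, x4=T, x5=F

Check each clause:
  1. (x2 ∨ x3 ∨ x1) — x2 is true.
  2. (¬x2 ∨ ¬x1 ∨ x3) — ¬x1 is true.
  3. (¬x5 ∨ ¬x2) — ¬x5 is true.
  4. (x5 ∨ x2) — x2 is true.
  5. (¬x5 ∨ ¬x3) — ¬x5 is true.
  6. (¬x2 ∨ ¬x1 ∨ ¬x4) — ¬x1 is true.
  7. (¬x4 ∨ ¬x1) — ¬x1 is true.
  8. (¬x5 ∨ ¬x1 ∨ ¬x3) — ¬x5 is true.
  9. (x2 ∨ ¬x5) — x2 is true.
  10. (¬x3 ∨ x2 ∨ x5) — x2 is true.
  11. (¬x1 ∨ x2) — x2 is true.
  12. (x4 ∨ x1 ∨ x3) — x4 is true.
  13. (x4 ∨ ¬x3 ∨ x5) — x4 is true.
  14. (x4 ∨ ¬x2) — x4 is true.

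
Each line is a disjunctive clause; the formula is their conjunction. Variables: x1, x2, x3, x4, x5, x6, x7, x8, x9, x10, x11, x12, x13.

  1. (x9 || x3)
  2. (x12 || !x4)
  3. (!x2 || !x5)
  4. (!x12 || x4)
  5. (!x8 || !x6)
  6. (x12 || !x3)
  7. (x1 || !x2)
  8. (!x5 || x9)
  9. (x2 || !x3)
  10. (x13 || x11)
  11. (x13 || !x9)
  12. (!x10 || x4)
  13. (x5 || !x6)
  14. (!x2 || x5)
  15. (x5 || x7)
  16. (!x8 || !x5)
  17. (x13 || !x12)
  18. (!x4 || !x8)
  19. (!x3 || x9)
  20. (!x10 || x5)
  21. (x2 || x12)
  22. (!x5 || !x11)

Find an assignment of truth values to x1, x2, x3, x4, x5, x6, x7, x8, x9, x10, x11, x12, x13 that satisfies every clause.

x1=False  x2=False  x3=False  x4=True  x5=True  x6=True  x7=False  x8=False  x9=True  x10=True  x11=False  x12=True  x13=True

x8 occurs only negated in the remaining clauses — set x8 = False.
x13 occurs only positively in the remaining clauses — set x13 = True.
Set x1 = False and propagate.
  then x2 is forced to False.
  then x3 is forced to False.
  then x9 is forced to True.
  then x12 is forced to True.
  then x4 is forced to True.
Try x5 = True.
  then x11 is forced to False.
x6, x7, x10 are now unconstrained; take x6 = True, x7 = False, x10 = True.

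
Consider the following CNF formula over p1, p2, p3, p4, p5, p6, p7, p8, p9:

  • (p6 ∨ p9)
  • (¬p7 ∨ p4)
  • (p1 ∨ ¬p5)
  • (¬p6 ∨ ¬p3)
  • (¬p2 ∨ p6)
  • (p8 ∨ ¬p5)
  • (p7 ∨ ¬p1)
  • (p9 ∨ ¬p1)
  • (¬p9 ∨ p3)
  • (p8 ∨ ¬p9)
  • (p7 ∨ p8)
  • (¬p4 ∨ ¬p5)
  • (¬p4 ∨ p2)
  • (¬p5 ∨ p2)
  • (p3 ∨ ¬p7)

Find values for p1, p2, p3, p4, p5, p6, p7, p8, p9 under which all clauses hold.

p1 = F  p2 = F  p3 = T  p4 = F  p5 = F  p6 = F  p7 = F  p8 = T  p9 = T

p5 occurs only negated in the remaining clauses — set p5 = False.
Pure literal: p8 appears only positively; assign p8 = True.
Try p1 = False.
Branch on p2: take p2 = False.
  then p4 is forced to False.
  then p7 is forced to False.
For the remaining variables, p3 = True, p6 = False, p9 = True works.
Every clause has at least one true literal under this assignment.
Check each clause:
  1. (p6 ∨ p9) — p9 is true.
  2. (¬p7 ∨ p4) — ¬p7 is true.
  3. (p1 ∨ ¬p5) — ¬p5 is true.
  4. (¬p3 ∨ ¬p6) — ¬p6 is true.
  5. (¬p2 ∨ p6) — ¬p2 is true.
  6. (¬p5 ∨ p8) — p8 is true.
  7. (¬p1 ∨ p7) — ¬p1 is true.
  8. (¬p1 ∨ p9) — p9 is true.
  9. (p3 ∨ ¬p9) — p3 is true.
  10. (¬p9 ∨ p8) — p8 is true.
  11. (p7 ∨ p8) — p8 is true.
  12. (¬p4 ∨ ¬p5) — ¬p5 is true.
  13. (p2 ∨ ¬p4) — ¬p4 is true.
  14. (p2 ∨ ¬p5) — ¬p5 is true.
  15. (¬p7 ∨ p3) — ¬p7 is true.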